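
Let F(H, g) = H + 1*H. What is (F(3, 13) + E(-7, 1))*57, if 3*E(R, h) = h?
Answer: 361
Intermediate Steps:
F(H, g) = 2*H (F(H, g) = H + H = 2*H)
E(R, h) = h/3
(F(3, 13) + E(-7, 1))*57 = (2*3 + (⅓)*1)*57 = (6 + ⅓)*57 = (19/3)*57 = 361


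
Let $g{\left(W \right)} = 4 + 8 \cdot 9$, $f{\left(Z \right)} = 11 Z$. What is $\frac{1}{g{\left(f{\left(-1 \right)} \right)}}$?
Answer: $\frac{1}{76} \approx 0.013158$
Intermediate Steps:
$g{\left(W \right)} = 76$ ($g{\left(W \right)} = 4 + 72 = 76$)
$\frac{1}{g{\left(f{\left(-1 \right)} \right)}} = \frac{1}{76}$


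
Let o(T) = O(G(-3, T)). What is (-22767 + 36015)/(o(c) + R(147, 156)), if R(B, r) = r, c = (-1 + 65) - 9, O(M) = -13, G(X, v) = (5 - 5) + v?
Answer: 13248/143 ≈ 92.643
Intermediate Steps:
G(X, v) = v (G(X, v) = 0 + v = v)
c = 55 (c = 64 - 9 = 55)
o(T) = -13
(-22767 + 36015)/(o(c) + R(147, 156)) = (-22767 + 36015)/(-13 + 156) = 13248/143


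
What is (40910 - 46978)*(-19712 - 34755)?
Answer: 330505756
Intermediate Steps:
(40910 - 46978)*(-19712 - 34755) = -6068*(-54467) = 330505756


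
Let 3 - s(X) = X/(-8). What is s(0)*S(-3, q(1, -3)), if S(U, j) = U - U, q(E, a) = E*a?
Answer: 0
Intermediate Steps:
S(U, j) = 0
s(X) = 3 + X/8 (s(X) = 3 - X/(-8) = 3 - X*(-1)/8 = 3 - (-1)*X/8 = 3 + X/8)
s(0)*S(-3, q(1, -3)) = (3 + (⅛)*0)*0 = (3 + 0)*0 = 3*0 = 0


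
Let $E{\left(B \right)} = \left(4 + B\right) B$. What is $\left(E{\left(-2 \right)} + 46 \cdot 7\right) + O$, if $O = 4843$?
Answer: $5161$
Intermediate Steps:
$E{\left(B \right)} = B \left(4 + B\right)$
$\left(E{\left(-2 \right)} + 46 \cdot 7\right) + O = \left(- 2 \left(4 - 2\right) + 46 \cdot 7\right) + 4843 = \left(\left(-2\right) 2 + 322\right) + 4843 = \left(-4 + 322\right) + 4843 = 318 + 4843 = 5161$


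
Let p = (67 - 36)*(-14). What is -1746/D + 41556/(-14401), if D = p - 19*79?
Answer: -6140746/3096215 ≈ -1.9833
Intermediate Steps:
p = -434 (p = 31*(-14) = -434)
D = -1935 (D = -434 - 19*79 = -434 - 1501 = -1935)
-1746/D + 41556/(-14401) = -1746/(-1935) + 41556/(-14401) = -1746*(-1/1935) + 41556*(-1/14401) = 194/215 - 41556/14401 = -6140746/3096215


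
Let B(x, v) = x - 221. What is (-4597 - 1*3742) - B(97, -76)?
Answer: -8215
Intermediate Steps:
B(x, v) = -221 + x
(-4597 - 1*3742) - B(97, -76) = (-4597 - 1*3742) - (-221 + 97) = (-4597 - 3742) - 1*(-124) = -8339 + 124 = -8215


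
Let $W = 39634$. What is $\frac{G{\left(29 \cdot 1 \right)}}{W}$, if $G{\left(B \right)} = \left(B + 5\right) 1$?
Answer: $\frac{17}{19817} \approx 0.00085785$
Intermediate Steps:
$G{\left(B \right)} = 5 + B$ ($G{\left(B \right)} = \left(5 + B\right) 1 = 5 + B$)
$\frac{G{\left(29 \cdot 1 \right)}}{W} = \frac{5 + 29 \cdot 1}{39634} = \left(5 + 29\right) \frac{1}{39634} = 34 \cdot \frac{1}{39634} = \frac{17}{19817}$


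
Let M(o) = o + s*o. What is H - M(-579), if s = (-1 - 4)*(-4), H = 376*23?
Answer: 20807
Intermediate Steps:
H = 8648
s = 20 (s = -5*(-4) = 20)
M(o) = 21*o (M(o) = o + 20*o = 21*o)
H - M(-579) = 8648 - 21*(-579) = 8648 - 1*(-12159) = 8648 + 12159 = 20807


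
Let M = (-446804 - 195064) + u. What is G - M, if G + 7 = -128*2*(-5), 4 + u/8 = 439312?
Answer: -2871323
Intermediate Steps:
u = 3514464 (u = -32 + 8*439312 = -32 + 3514496 = 3514464)
M = 2872596 (M = (-446804 - 195064) + 3514464 = -641868 + 3514464 = 2872596)
G = 1273 (G = -7 - 128*2*(-5) = -7 - 256*(-5) = -7 + 1280 = 1273)
G - M = 1273 - 1*2872596 = 1273 - 2872596 = -2871323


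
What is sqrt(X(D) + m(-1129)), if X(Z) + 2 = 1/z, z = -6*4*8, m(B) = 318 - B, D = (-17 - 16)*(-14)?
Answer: sqrt(832317)/24 ≈ 38.013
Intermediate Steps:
D = 462 (D = -33*(-14) = 462)
z = -192 (z = -24*8 = -192)
X(Z) = -385/192 (X(Z) = -2 + 1/(-192) = -2 - 1/192 = -385/192)
sqrt(X(D) + m(-1129)) = sqrt(-385/192 + (318 - 1*(-1129))) = sqrt(-385/192 + (318 + 1129)) = sqrt(-385/192 + 1447) = sqrt(277439/192) = sqrt(832317)/24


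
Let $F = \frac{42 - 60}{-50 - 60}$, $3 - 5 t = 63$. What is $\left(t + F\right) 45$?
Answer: $- \frac{5859}{11} \approx -532.64$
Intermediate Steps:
$t = -12$ ($t = \frac{3}{5} - \frac{63}{5} = -12$)
$F = \frac{9}{55}$ ($F = - \frac{18}{-110} = \left(-18\right) \left(- \frac{1}{110}\right) = \frac{9}{55} \approx 0.16364$)
$\left(t + F\right) 45 = \left(-12 + \frac{9}{55}\right) 45 = \left(- \frac{651}{55}\right) 45 = - \frac{5859}{11}$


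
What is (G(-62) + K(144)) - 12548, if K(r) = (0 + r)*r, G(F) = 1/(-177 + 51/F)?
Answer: 90272638/11025 ≈ 8188.0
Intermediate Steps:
K(r) = r² (K(r) = r*r = r²)
(G(-62) + K(144)) - 12548 = (-1*(-62)/(-51 + 177*(-62)) + 144²) - 12548 = (-1*(-62)/(-51 - 10974) + 20736) - 12548 = (-1*(-62)/(-11025) + 20736) - 12548 = (-1*(-62)*(-1/11025) + 20736) - 12548 = (-62/11025 + 20736) - 12548 = 228614338/11025 - 12548 = 90272638/11025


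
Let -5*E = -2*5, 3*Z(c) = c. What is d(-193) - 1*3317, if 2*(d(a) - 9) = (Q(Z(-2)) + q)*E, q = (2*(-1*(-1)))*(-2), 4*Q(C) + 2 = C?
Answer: -9938/3 ≈ -3312.7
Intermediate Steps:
Z(c) = c/3
Q(C) = -½ + C/4
E = 2 (E = -(-2)*5/5 = -⅕*(-10) = 2)
q = -4 (q = (2*1)*(-2) = 2*(-2) = -4)
d(a) = 13/3 (d(a) = 9 + (((-½ + ((⅓)*(-2))/4) - 4)*2)/2 = 9 + (((-½ + (¼)*(-⅔)) - 4)*2)/2 = 9 + (((-½ - ⅙) - 4)*2)/2 = 9 + ((-⅔ - 4)*2)/2 = 9 + (-14/3*2)/2 = 9 + (½)*(-28/3) = 9 - 14/3 = 13/3)
d(-193) - 1*3317 = 13/3 - 1*3317 = 13/3 - 3317 = -9938/3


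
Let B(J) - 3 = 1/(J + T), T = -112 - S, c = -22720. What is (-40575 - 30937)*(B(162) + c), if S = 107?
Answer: 92598743440/57 ≈ 1.6245e+9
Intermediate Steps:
T = -219 (T = -112 - 1*107 = -112 - 107 = -219)
B(J) = 3 + 1/(-219 + J) (B(J) = 3 + 1/(J - 219) = 3 + 1/(-219 + J))
(-40575 - 30937)*(B(162) + c) = (-40575 - 30937)*((-656 + 3*162)/(-219 + 162) - 22720) = -71512*((-656 + 486)/(-57) - 22720) = -71512*(-1/57*(-170) - 22720) = -71512*(170/57 - 22720) = -71512*(-1294870/57) = 92598743440/57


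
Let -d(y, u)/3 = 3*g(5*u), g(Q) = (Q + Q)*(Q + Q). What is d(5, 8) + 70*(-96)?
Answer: -64320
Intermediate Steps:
g(Q) = 4*Q**2 (g(Q) = (2*Q)*(2*Q) = 4*Q**2)
d(y, u) = -900*u**2 (d(y, u) = -9*4*(5*u)**2 = -9*4*(25*u**2) = -9*100*u**2 = -900*u**2)
d(5, 8) + 70*(-96) = -900*8**2 + 70*(-96) = -900*64 - 6720 = -57600 - 6720 = -64320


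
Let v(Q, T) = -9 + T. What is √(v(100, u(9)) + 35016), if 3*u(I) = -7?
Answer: √315042/3 ≈ 187.10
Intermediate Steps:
u(I) = -7/3 (u(I) = (⅓)*(-7) = -7/3)
√(v(100, u(9)) + 35016) = √((-9 - 7/3) + 35016) = √(-34/3 + 35016) = √(105014/3) = √315042/3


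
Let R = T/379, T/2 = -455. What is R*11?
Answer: -10010/379 ≈ -26.412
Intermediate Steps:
T = -910 (T = 2*(-455) = -910)
R = -910/379 ≈ -2.4011
R*11 = -910/379*11 = -10010/379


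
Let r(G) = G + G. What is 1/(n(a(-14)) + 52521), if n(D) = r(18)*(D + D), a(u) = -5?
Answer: 1/52161 ≈ 1.9171e-5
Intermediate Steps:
r(G) = 2*G
n(D) = 72*D (n(D) = (2*18)*(D + D) = 36*(2*D) = 72*D)
1/(n(a(-14)) + 52521) = 1/(72*(-5) + 52521) = 1/(-360 + 52521) = 1/52161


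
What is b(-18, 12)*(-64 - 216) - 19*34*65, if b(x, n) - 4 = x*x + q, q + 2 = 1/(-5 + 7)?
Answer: -133410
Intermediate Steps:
q = -3/2 (q = -2 + 1/(-5 + 7) = -2 + 1/2 = -2 + ½ = -3/2 ≈ -1.5000)
b(x, n) = 5/2 + x² (b(x, n) = 4 + (x*x - 3/2) = 4 + (x² - 3/2) = 4 + (-3/2 + x²) = 5/2 + x²)
b(-18, 12)*(-64 - 216) - 19*34*65 = (5/2 + (-18)²)*(-64 - 216) - 19*34*65 = (5/2 + 324)*(-280) - 646*65 = (653/2)*(-280) - 1*41990 = -91420 - 41990 = -133410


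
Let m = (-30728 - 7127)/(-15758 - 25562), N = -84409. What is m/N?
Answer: -7571/697555976 ≈ -1.0854e-5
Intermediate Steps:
m = 7571/8264 (m = -37855/(-41320) = -37855*(-1/41320) = 7571/8264 ≈ 0.91614)
m/N = (7571/8264)/(-84409) = (7571/8264)*(-1/84409) = -7571/697555976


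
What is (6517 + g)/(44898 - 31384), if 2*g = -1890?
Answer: 2786/6757 ≈ 0.41231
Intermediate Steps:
g = -945 (g = (½)*(-1890) = -945)
(6517 + g)/(44898 - 31384) = (6517 - 945)/(44898 - 31384) = 5572/13514 = 5572*(1/13514) = 2786/6757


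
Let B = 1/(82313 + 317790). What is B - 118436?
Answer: -47386598907/400103 ≈ -1.1844e+5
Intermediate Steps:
B = 1/400103 ≈ 2.4994e-6
B - 118436 = 1/400103 - 118436 = -47386598907/400103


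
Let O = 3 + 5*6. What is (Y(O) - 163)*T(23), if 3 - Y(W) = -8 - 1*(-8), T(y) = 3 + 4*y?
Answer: -15200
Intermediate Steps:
O = 33 (O = 3 + 30 = 33)
Y(W) = 3 (Y(W) = 3 - (-8 - 1*(-8)) = 3 - (-8 + 8) = 3 - 1*0 = 3 + 0 = 3)
(Y(O) - 163)*T(23) = (3 - 163)*(3 + 4*23) = -160*(3 + 92) = -160*95 = -15200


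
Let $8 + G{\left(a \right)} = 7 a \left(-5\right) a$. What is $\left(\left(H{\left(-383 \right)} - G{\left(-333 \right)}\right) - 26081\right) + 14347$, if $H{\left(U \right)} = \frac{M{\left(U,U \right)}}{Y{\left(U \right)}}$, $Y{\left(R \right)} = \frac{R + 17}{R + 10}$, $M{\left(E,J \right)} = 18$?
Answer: $\frac{236033848}{61} \approx 3.8694 \cdot 10^{6}$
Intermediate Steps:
$Y{\left(R \right)} = \frac{17 + R}{10 + R}$
$H{\left(U \right)} = \frac{18 \left(10 + U\right)}{17 + U}$ ($H{\left(U \right)} = \frac{18}{\frac{1}{10 + U} \left(17 + U\right)} = 18 \frac{10 + U}{17 + U} = \frac{18 \left(10 + U\right)}{17 + U}$)
$G{\left(a \right)} = -8 - 35 a^{2}$ ($G{\left(a \right)} = -8 + 7 a \left(-5\right) a = -8 + 7 \left(- 5 a\right) a = -8 + - 35 a a = -8 - 35 a^{2}$)
$\left(\left(H{\left(-383 \right)} - G{\left(-333 \right)}\right) - 26081\right) + 14347 = \left(\left(\frac{18 \left(10 - 383\right)}{17 - 383} - \left(-8 - 35 \left(-333\right)^{2}\right)\right) - 26081\right) + 14347 = \left(\left(18 \frac{1}{-366} \left(-373\right) - \left(-8 - 3881115\right)\right) - 26081\right) + 14347 = \left(\left(18 \left(- \frac{1}{366}\right) \left(-373\right) - \left(-8 - 3881115\right)\right) - 26081\right) + 14347 = \left(\left(\frac{1119}{61} - -3881123\right) - 26081\right) + 14347 = \left(\left(\frac{1119}{61} + 3881123\right) - 26081\right) + 14347 = \left(\frac{236749622}{61} - 26081\right) + 14347 = \frac{235158681}{61} + 14347 = \frac{236033848}{61}$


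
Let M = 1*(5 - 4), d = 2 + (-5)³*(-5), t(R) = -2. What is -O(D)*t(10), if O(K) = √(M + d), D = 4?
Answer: 4*√157 ≈ 50.120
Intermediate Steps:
d = 627 (d = 2 - 125*(-5) = 2 + 625 = 627)
M = 1 (M = 1*1 = 1)
O(K) = 2*√157 (O(K) = √(1 + 627) = √628 = 2*√157)
-O(D)*t(10) = -2*√157*(-2) = -(-4)*√157 = 4*√157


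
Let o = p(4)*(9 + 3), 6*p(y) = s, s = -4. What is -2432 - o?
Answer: -2424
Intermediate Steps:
p(y) = -⅔ (p(y) = (⅙)*(-4) = -⅔)
o = -8 (o = -2*(9 + 3)/3 = -⅔*12 = -8)
-2432 - o = -2432 - 1*(-8) = -2432 + 8 = -2424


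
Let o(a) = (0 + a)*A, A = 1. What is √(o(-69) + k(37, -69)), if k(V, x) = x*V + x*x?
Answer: √2139 ≈ 46.249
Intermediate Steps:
k(V, x) = x² + V*x (k(V, x) = V*x + x² = x² + V*x)
o(a) = a (o(a) = (0 + a)*1 = a*1 = a)
√(o(-69) + k(37, -69)) = √(-69 - 69*(37 - 69)) = √(-69 - 69*(-32)) = √(-69 + 2208) = √2139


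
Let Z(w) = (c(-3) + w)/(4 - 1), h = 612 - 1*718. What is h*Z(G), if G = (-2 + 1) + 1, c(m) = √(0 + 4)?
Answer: -212/3 ≈ -70.667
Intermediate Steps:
h = -106 (h = 612 - 718 = -106)
c(m) = 2 (c(m) = √4 = 2)
G = 0 (G = -1 + 1 = 0)
Z(w) = ⅔ + w/3 (Z(w) = (2 + w)/(4 - 1) = (2 + w)/3 = (2 + w)*(⅓) = ⅔ + w/3)
h*Z(G) = -106*(⅔ + (⅓)*0) = -106*(⅔ + 0) = -106*⅔ = -212/3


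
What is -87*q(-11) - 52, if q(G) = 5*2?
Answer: -922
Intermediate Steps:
q(G) = 10
-87*q(-11) - 52 = -87*10 - 52 = -870 - 52 = -922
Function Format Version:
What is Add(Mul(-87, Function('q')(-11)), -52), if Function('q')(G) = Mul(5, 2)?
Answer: -922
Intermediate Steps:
Function('q')(G) = 10
Add(Mul(-87, Function('q')(-11)), -52) = Add(Mul(-87, 10), -52) = Add(-870, -52) = -922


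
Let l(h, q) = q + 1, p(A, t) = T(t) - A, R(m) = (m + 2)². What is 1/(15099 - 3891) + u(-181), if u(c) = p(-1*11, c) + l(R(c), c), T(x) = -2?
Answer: -1916567/11208 ≈ -171.00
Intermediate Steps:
R(m) = (2 + m)²
p(A, t) = -2 - A
l(h, q) = 1 + q
u(c) = 10 + c (u(c) = (-2 - (-1)*11) + (1 + c) = (-2 - 1*(-11)) + (1 + c) = (-2 + 11) + (1 + c) = 9 + (1 + c) = 10 + c)
1/(15099 - 3891) + u(-181) = 1/(15099 - 3891) + (10 - 181) = 1/11208 - 171 = -1916567/11208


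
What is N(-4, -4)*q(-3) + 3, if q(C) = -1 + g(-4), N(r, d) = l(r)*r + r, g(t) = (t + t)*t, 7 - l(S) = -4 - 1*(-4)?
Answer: -989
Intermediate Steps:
l(S) = 7 (l(S) = 7 - (-4 - 1*(-4)) = 7 - (-4 + 4) = 7 - 1*0 = 7 + 0 = 7)
g(t) = 2*t² (g(t) = (2*t)*t = 2*t²)
N(r, d) = 8*r (N(r, d) = 7*r + r = 8*r)
q(C) = 31 (q(C) = -1 + 2*(-4)² = -1 + 2*16 = -1 + 32 = 31)
N(-4, -4)*q(-3) + 3 = (8*(-4))*31 + 3 = -32*31 + 3 = -992 + 3 = -989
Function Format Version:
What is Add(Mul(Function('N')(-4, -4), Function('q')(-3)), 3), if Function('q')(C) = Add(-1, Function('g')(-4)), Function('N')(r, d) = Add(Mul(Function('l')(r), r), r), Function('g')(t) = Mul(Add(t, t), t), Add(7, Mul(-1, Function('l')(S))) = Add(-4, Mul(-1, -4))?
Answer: -989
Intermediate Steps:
Function('l')(S) = 7 (Function('l')(S) = Add(7, Mul(-1, Add(-4, Mul(-1, -4)))) = Add(7, Mul(-1, Add(-4, 4))) = Add(7, Mul(-1, 0)) = Add(7, 0) = 7)
Function('g')(t) = Mul(2, Pow(t, 2)) (Function('g')(t) = Mul(Mul(2, t), t) = Mul(2, Pow(t, 2)))
Function('N')(r, d) = Mul(8, r) (Function('N')(r, d) = Add(Mul(7, r), r) = Mul(8, r))
Function('q')(C) = 31 (Function('q')(C) = Add(-1, Mul(2, Pow(-4, 2))) = Add(-1, Mul(2, 16)) = Add(-1, 32) = 31)
Add(Mul(Function('N')(-4, -4), Function('q')(-3)), 3) = Add(Mul(Mul(8, -4), 31), 3) = Add(Mul(-32, 31), 3) = Add(-992, 3) = -989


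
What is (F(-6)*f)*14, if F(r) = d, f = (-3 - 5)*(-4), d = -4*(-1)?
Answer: 1792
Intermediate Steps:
d = 4
f = 32 (f = -8*(-4) = 32)
F(r) = 4
(F(-6)*f)*14 = (4*32)*14 = 128*14 = 1792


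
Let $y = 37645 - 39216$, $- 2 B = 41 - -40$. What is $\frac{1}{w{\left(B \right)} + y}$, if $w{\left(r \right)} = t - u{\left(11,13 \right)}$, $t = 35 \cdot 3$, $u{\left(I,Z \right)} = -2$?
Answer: $- \frac{1}{1464} \approx -0.00068306$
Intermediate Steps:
$t = 105$
$B = - \frac{81}{2}$ ($B = - \frac{41 - -40}{2} = - \frac{41 + 40}{2} = \left(- \frac{1}{2}\right) 81 = - \frac{81}{2} \approx -40.5$)
$w{\left(r \right)} = 107$ ($w{\left(r \right)} = 105 - -2 = 105 + 2 = 107$)
$y = -1571$ ($y = 37645 - 39216 = -1571$)
$\frac{1}{w{\left(B \right)} + y} = \frac{1}{107 - 1571} = \frac{1}{-1464} = - \frac{1}{1464}$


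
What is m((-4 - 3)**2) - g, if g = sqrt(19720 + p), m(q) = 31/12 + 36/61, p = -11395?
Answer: 2323/732 - 15*sqrt(37) ≈ -88.068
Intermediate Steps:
m(q) = 2323/732 (m(q) = 31*(1/12) + 36*(1/61) = 31/12 + 36/61 = 2323/732)
g = 15*sqrt(37) (g = sqrt(19720 - 11395) = sqrt(8325) = 15*sqrt(37) ≈ 91.241)
m((-4 - 3)**2) - g = 2323/732 - 15*sqrt(37)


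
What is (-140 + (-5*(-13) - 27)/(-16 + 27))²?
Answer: 2256004/121 ≈ 18645.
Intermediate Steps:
(-140 + (-5*(-13) - 27)/(-16 + 27))² = (-140 + (65 - 27)/11)² = (-140 + 38*(1/11))² = (-140 + 38/11)² = (-1502/11)² = 2256004/121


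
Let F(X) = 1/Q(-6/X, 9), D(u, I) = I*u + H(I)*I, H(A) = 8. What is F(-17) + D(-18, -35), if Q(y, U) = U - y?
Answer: 51467/147 ≈ 350.12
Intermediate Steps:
D(u, I) = 8*I + I*u (D(u, I) = I*u + 8*I = 8*I + I*u)
F(X) = 1/(9 + 6/X) (F(X) = 1/(9 - (-6)/X) = 1/(9 + 6/X))
F(-17) + D(-18, -35) = (⅓)*(-17)/(2 + 3*(-17)) - 35*(8 - 18) = (⅓)*(-17)/(2 - 51) - 35*(-10) = (⅓)*(-17)/(-49) + 350 = (⅓)*(-17)*(-1/49) + 350 = 17/147 + 350 = 51467/147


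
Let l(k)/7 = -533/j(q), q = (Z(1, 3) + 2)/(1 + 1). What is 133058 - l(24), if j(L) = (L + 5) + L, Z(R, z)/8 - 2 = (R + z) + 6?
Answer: 13708705/103 ≈ 1.3309e+5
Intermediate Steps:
Z(R, z) = 64 + 8*R + 8*z (Z(R, z) = 16 + 8*((R + z) + 6) = 16 + 8*(6 + R + z) = 16 + (48 + 8*R + 8*z) = 64 + 8*R + 8*z)
q = 49 (q = ((64 + 8*1 + 8*3) + 2)/(1 + 1) = ((64 + 8 + 24) + 2)/2 = (96 + 2)*(1/2) = 98*(1/2) = 49)
j(L) = 5 + 2*L (j(L) = (5 + L) + L = 5 + 2*L)
l(k) = -3731/103 (l(k) = 7*(-533/(5 + 2*49)) = 7*(-533/(5 + 98)) = 7*(-533/103) = -3731/103)
133058 - l(24) = 133058 - 1*(-3731/103) = 133058 + 3731/103 = 13708705/103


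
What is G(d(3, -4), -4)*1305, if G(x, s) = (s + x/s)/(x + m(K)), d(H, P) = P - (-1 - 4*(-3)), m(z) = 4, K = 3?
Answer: 1305/44 ≈ 29.659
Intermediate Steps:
d(H, P) = -11 + P (d(H, P) = P - (-1 + 12) = P - 1*11 = P - 11 = -11 + P)
G(x, s) = (s + x/s)/(4 + x) (G(x, s) = (s + x/s)/(x + 4) = (s + x/s)/(4 + x))
G(d(3, -4), -4)*1305 = (((-11 - 4) + (-4)**2)/((-4)*(4 + (-11 - 4))))*1305 = -(-15 + 16)/(4*(4 - 15))*1305 = -1/4*1/(-11)*1305 = -1/4*(-1/11)*1*1305 = (1/44)*1305 = 1305/44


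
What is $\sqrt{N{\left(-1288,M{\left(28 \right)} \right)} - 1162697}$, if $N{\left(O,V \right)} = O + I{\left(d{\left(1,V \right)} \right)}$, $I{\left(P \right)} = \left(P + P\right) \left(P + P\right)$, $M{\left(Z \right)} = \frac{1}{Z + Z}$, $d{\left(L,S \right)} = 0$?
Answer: $i \sqrt{1163985} \approx 1078.9 i$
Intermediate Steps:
$M{\left(Z \right)} = \frac{1}{2 Z}$
$I{\left(P \right)} = 4 P^{2}$ ($I{\left(P \right)} = 2 P 2 P = 4 P^{2}$)
$N{\left(O,V \right)} = O$ ($N{\left(O,V \right)} = O + 4 \cdot 0^{2} = O + 4 \cdot 0 = O + 0 = O$)
$\sqrt{N{\left(-1288,M{\left(28 \right)} \right)} - 1162697} = \sqrt{-1288 - 1162697} = \sqrt{-1163985} = i \sqrt{1163985}$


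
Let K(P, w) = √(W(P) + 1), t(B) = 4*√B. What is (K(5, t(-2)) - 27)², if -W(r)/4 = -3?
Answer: (27 - √13)² ≈ 547.30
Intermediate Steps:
W(r) = 12 (W(r) = -4*(-3) = 12)
K(P, w) = √13 (K(P, w) = √(12 + 1) = √13)
(K(5, t(-2)) - 27)² = (√13 - 27)² = (-27 + √13)²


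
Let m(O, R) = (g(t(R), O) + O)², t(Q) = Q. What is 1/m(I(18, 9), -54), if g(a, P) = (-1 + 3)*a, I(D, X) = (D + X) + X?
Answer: 1/5184 ≈ 0.00019290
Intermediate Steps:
I(D, X) = D + 2*X
g(a, P) = 2*a
m(O, R) = (O + 2*R)² (m(O, R) = (2*R + O)² = (O + 2*R)²)
1/m(I(18, 9), -54) = 1/(((18 + 2*9) + 2*(-54))²) = 1/(((18 + 18) - 108)²) = 1/((36 - 108)²) = 1/((-72)²) = 1/5184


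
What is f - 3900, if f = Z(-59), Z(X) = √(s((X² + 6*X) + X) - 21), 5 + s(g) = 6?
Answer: -3900 + 2*I*√5 ≈ -3900.0 + 4.4721*I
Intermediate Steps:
s(g) = 1 (s(g) = -5 + 6 = 1)
Z(X) = 2*I*√5 (Z(X) = √(1 - 21) = √(-20) = 2*I*√5)
f = 2*I*√5 ≈ 4.4721*I
f - 3900 = 2*I*√5 - 3900 = -3900 + 2*I*√5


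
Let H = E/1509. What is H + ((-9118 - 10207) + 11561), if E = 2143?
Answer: -11713733/1509 ≈ -7762.6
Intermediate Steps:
H = 2143/1509 ≈ 1.4201
H + ((-9118 - 10207) + 11561) = 2143/1509 + ((-9118 - 10207) + 11561) = 2143/1509 + (-19325 + 11561) = 2143/1509 - 7764 = -11713733/1509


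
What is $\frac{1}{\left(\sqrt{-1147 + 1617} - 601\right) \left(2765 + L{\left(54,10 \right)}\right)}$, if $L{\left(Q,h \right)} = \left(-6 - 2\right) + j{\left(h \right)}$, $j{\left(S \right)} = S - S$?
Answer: $- \frac{601}{994535367} - \frac{\sqrt{470}}{994535367} \approx -6.261 \cdot 10^{-7}$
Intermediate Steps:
$j{\left(S \right)} = 0$
$L{\left(Q,h \right)} = -8$ ($L{\left(Q,h \right)} = \left(-6 - 2\right) + 0 = -8 + 0 = -8$)
$\frac{1}{\left(\sqrt{-1147 + 1617} - 601\right) \left(2765 + L{\left(54,10 \right)}\right)} = \frac{1}{\left(\sqrt{-1147 + 1617} - 601\right) \left(2765 - 8\right)} = \frac{1}{\left(\sqrt{470} - 601\right) 2757} = \frac{1}{\left(-601 + \sqrt{470}\right) 2757} = \frac{1}{-1656957 + 2757 \sqrt{470}}$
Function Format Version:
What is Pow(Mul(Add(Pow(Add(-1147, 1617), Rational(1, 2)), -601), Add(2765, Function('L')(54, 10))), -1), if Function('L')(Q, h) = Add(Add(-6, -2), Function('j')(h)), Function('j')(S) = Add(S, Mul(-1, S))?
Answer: Add(Rational(-601, 994535367), Mul(Rational(-1, 994535367), Pow(470, Rational(1, 2)))) ≈ -6.2610e-7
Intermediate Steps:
Function('j')(S) = 0
Function('L')(Q, h) = -8 (Function('L')(Q, h) = Add(Add(-6, -2), 0) = Add(-8, 0) = -8)
Pow(Mul(Add(Pow(Add(-1147, 1617), Rational(1, 2)), -601), Add(2765, Function('L')(54, 10))), -1) = Pow(Mul(Add(Pow(Add(-1147, 1617), Rational(1, 2)), -601), Add(2765, -8)), -1) = Pow(Mul(Add(Pow(470, Rational(1, 2)), -601), 2757), -1) = Pow(Mul(Add(-601, Pow(470, Rational(1, 2))), 2757), -1) = Pow(Add(-1656957, Mul(2757, Pow(470, Rational(1, 2)))), -1)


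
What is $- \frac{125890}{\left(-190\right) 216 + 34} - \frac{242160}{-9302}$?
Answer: $\frac{2775260435}{95359453} \approx 29.103$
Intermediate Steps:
$- \frac{125890}{\left(-190\right) 216 + 34} - \frac{242160}{-9302} = - \frac{125890}{-41040 + 34} - - \frac{121080}{4651} = - \frac{125890}{-41006} + \frac{121080}{4651} = \left(-125890\right) \left(- \frac{1}{41006}\right) + \frac{121080}{4651} = \frac{62945}{20503} + \frac{121080}{4651} = \frac{2775260435}{95359453}$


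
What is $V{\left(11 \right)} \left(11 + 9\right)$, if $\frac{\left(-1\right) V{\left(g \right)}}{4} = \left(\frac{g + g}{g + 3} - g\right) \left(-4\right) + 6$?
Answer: $- \frac{24480}{7} \approx -3497.1$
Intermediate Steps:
$V{\left(g \right)} = -24 - 16 g + \frac{32 g}{3 + g}$ ($V{\left(g \right)} = - 4 \left(\left(\frac{g + g}{g + 3} - g\right) \left(-4\right) + 6\right) = - 4 \left(\left(\frac{2 g}{3 + g} - g\right) \left(-4\right) + 6\right) = - 4 \left(\left(- g + \frac{2 g}{3 + g}\right) \left(-4\right) + 6\right) = - 4 \left(\left(4 g - \frac{8 g}{3 + g}\right) + 6\right) = - 4 \left(6 + 4 g - \frac{8 g}{3 + g}\right) = -24 - 16 g + \frac{32 g}{3 + g}$)
$V{\left(11 \right)} \left(11 + 9\right) = \frac{8 \left(-9 - 55 - 2 \cdot 11^{2}\right)}{3 + 11} \left(11 + 9\right) = \frac{8 \left(-9 - 55 - 242\right)}{14} \cdot 20 = 8 \cdot \frac{1}{14} \left(-9 - 55 - 242\right) 20 = 8 \cdot \frac{1}{14} \left(-306\right) 20 = \left(- \frac{1224}{7}\right) 20 = - \frac{24480}{7}$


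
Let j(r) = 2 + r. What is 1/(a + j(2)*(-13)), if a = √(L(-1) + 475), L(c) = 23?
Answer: -26/1103 - √498/2206 ≈ -0.033688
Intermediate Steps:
a = √498 (a = √(23 + 475) = √498 ≈ 22.316)
1/(a + j(2)*(-13)) = 1/(√498 + (2 + 2)*(-13)) = 1/(√498 + 4*(-13)) = 1/(√498 - 52) = 1/(-52 + √498)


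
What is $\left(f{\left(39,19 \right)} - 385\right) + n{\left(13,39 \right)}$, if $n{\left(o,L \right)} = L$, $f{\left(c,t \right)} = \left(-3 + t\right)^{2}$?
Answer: $-90$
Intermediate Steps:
$\left(f{\left(39,19 \right)} - 385\right) + n{\left(13,39 \right)} = \left(\left(-3 + 19\right)^{2} - 385\right) + 39 = \left(16^{2} - 385\right) + 39 = \left(256 - 385\right) + 39 = -129 + 39 = -90$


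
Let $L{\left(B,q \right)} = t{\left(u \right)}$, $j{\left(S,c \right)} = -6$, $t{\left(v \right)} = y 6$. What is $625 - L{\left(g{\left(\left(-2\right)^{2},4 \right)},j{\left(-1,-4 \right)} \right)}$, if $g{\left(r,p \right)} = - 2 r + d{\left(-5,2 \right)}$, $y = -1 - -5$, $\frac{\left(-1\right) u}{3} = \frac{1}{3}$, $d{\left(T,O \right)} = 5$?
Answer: $601$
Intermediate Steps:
$u = -1$ ($u = - \frac{3}{3} = \left(-3\right) \frac{1}{3} = -1$)
$y = 4$ ($y = -1 + 5 = 4$)
$t{\left(v \right)} = 24$ ($t{\left(v \right)} = 4 \cdot 6 = 24$)
$g{\left(r,p \right)} = 5 - 2 r$ ($g{\left(r,p \right)} = - 2 r + 5 = 5 - 2 r$)
$L{\left(B,q \right)} = 24$
$625 - L{\left(g{\left(\left(-2\right)^{2},4 \right)},j{\left(-1,-4 \right)} \right)} = 625 - 24 = 601$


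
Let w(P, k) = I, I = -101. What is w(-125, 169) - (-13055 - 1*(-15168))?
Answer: -2214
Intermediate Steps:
w(P, k) = -101
w(-125, 169) - (-13055 - 1*(-15168)) = -101 - (-13055 - 1*(-15168)) = -101 - (-13055 + 15168) = -101 - 1*2113 = -101 - 2113 = -2214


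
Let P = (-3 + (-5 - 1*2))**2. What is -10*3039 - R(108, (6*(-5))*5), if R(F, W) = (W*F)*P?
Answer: 1589610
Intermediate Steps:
P = 100 (P = (-3 + (-5 - 2))**2 = (-3 - 7)**2 = (-10)**2 = 100)
R(F, W) = 100*F*W (R(F, W) = (W*F)*100 = (F*W)*100 = 100*F*W)
-10*3039 - R(108, (6*(-5))*5) = -10*3039 - 100*108*(6*(-5))*5 = -30390 - 100*108*(-30*5) = -30390 - 100*108*(-150) = -30390 - 1*(-1620000) = -30390 + 1620000 = 1589610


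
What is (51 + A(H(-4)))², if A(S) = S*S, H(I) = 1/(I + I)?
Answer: 10660225/4096 ≈ 2602.6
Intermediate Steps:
H(I) = 1/(2*I)
A(S) = S²
(51 + A(H(-4)))² = (51 + ((½)/(-4))²)² = (51 + ((½)*(-¼))²)² = (51 + (-⅛)²)² = (51 + 1/64)² = (3265/64)² = 10660225/4096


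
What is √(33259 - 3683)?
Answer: 2*√7394 ≈ 171.98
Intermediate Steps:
√(33259 - 3683) = √29576 = 2*√7394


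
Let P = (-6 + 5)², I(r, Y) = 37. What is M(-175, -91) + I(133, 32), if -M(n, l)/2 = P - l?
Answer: -147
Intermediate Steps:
P = 1 (P = (-1)² = 1)
M(n, l) = -2 + 2*l (M(n, l) = -2*(1 - l) = -2 + 2*l)
M(-175, -91) + I(133, 32) = (-2 + 2*(-91)) + 37 = (-2 - 182) + 37 = -184 + 37 = -147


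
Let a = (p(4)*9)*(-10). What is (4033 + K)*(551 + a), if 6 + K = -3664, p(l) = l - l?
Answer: 200013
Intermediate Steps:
p(l) = 0
K = -3670 (K = -6 - 3664 = -3670)
a = 0 (a = (0*9)*(-10) = 0*(-10) = 0)
(4033 + K)*(551 + a) = (4033 - 3670)*(551 + 0) = 363*551 = 200013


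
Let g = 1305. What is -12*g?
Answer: -15660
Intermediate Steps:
-12*g = -12*1305 = -15660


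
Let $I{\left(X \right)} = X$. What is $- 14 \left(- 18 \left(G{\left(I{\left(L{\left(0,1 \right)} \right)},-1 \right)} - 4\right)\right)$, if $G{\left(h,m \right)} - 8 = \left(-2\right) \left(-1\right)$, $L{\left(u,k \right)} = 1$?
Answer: $1512$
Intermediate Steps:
$G{\left(h,m \right)} = 10$ ($G{\left(h,m \right)} = 8 - -2 = 8 + 2 = 10$)
$- 14 \left(- 18 \left(G{\left(I{\left(L{\left(0,1 \right)} \right)},-1 \right)} - 4\right)\right) = - 14 \left(- 18 \left(10 - 4\right)\right) = - 14 \left(\left(-18\right) 6\right) = \left(-14\right) \left(-108\right) = 1512$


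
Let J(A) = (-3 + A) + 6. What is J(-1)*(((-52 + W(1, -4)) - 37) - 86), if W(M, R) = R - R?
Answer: -350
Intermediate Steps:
W(M, R) = 0
J(A) = 3 + A
J(-1)*(((-52 + W(1, -4)) - 37) - 86) = (3 - 1)*(((-52 + 0) - 37) - 86) = 2*((-52 - 37) - 86) = 2*(-89 - 86) = 2*(-175) = -350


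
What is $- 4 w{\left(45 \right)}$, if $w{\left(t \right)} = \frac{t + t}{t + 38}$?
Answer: $- \frac{360}{83} \approx -4.3373$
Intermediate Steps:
$w{\left(t \right)} = \frac{2 t}{38 + t}$
$- 4 w{\left(45 \right)} = - 4 \cdot 2 \cdot 45 \frac{1}{38 + 45} = - 4 \cdot 2 \cdot 45 \cdot \frac{1}{83} = \left(-4\right) \frac{90}{83} = - \frac{360}{83}$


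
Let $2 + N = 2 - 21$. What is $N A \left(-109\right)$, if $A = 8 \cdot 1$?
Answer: $18312$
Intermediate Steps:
$A = 8$
$N = -21$ ($N = -2 + \left(2 - 21\right) = -2 - 19 = -21$)
$N A \left(-109\right) = \left(-21\right) 8 \left(-109\right) = \left(-168\right) \left(-109\right) = 18312$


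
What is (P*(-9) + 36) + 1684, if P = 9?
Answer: 1639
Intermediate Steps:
(P*(-9) + 36) + 1684 = (9*(-9) + 36) + 1684 = (-81 + 36) + 1684 = -45 + 1684 = 1639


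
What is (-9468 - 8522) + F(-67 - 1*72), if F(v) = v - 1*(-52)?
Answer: -18077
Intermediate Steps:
F(v) = 52 + v (F(v) = v + 52 = 52 + v)
(-9468 - 8522) + F(-67 - 1*72) = (-9468 - 8522) + (52 + (-67 - 1*72)) = -17990 + (52 + (-67 - 72)) = -17990 + (52 - 139) = -17990 - 87 = -18077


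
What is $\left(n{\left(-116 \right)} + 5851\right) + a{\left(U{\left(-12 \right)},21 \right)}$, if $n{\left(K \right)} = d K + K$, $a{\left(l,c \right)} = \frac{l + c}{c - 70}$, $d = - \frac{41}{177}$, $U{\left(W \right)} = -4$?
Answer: $\frac{49969690}{8673} \approx 5761.5$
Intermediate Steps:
$d = - \frac{41}{177}$ ($d = \left(-41\right) \frac{1}{177} = - \frac{41}{177} \approx -0.23164$)
$a{\left(l,c \right)} = \frac{c + l}{-70 + c}$
$n{\left(K \right)} = \frac{136 K}{177}$ ($n{\left(K \right)} = - \frac{41 K}{177} + K = \frac{136 K}{177}$)
$\left(n{\left(-116 \right)} + 5851\right) + a{\left(U{\left(-12 \right)},21 \right)} = \left(\frac{136}{177} \left(-116\right) + 5851\right) + \frac{21 - 4}{-70 + 21} = \left(- \frac{15776}{177} + 5851\right) + \frac{1}{-49} \cdot 17 = \frac{1019851}{177} - \frac{17}{49} = \frac{49969690}{8673}$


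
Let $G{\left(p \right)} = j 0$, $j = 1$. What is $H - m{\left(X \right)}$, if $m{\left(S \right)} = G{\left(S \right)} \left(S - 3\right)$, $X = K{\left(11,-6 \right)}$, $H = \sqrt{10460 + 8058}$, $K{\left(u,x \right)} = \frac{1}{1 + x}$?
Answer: $\sqrt{18518} \approx 136.08$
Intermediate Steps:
$H = \sqrt{18518} \approx 136.08$
$X = - \frac{1}{5}$ ($X = \frac{1}{1 - 6} = \frac{1}{-5} = - \frac{1}{5} \approx -0.2$)
$G{\left(p \right)} = 0$ ($G{\left(p \right)} = 1 \cdot 0 = 0$)
$m{\left(S \right)} = 0$ ($m{\left(S \right)} = 0 \left(S - 3\right) = 0 \left(-3 + S\right) = 0$)
$H - m{\left(X \right)} = \sqrt{18518} - 0 = \sqrt{18518} + 0 = \sqrt{18518}$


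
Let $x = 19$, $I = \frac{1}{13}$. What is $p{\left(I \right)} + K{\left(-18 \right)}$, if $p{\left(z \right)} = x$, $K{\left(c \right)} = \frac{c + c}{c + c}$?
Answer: $20$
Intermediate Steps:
$I = \frac{1}{13} \approx 0.076923$
$K{\left(c \right)} = 1$ ($K{\left(c \right)} = \frac{2 c}{2 c} = 2 c \frac{1}{2 c} = 1$)
$p{\left(z \right)} = 19$
$p{\left(I \right)} + K{\left(-18 \right)} = 19 + 1 = 20$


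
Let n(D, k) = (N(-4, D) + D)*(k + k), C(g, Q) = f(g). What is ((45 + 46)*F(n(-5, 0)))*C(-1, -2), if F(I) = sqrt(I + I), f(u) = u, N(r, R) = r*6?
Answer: 0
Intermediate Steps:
N(r, R) = 6*r
C(g, Q) = g
n(D, k) = 2*k*(-24 + D) (n(D, k) = (6*(-4) + D)*(k + k) = (-24 + D)*(2*k) = 2*k*(-24 + D))
F(I) = sqrt(2)*sqrt(I) (F(I) = sqrt(2*I) = sqrt(2)*sqrt(I))
((45 + 46)*F(n(-5, 0)))*C(-1, -2) = ((45 + 46)*(sqrt(2)*sqrt(2*0*(-24 - 5))))*(-1) = (91*(sqrt(2)*sqrt(2*0*(-29))))*(-1) = (91*(sqrt(2)*sqrt(0)))*(-1) = (91*(sqrt(2)*0))*(-1) = (91*0)*(-1) = 0*(-1) = 0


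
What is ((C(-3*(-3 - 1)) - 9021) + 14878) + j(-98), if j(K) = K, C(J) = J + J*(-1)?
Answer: 5759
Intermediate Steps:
C(J) = 0 (C(J) = J - J = 0)
((C(-3*(-3 - 1)) - 9021) + 14878) + j(-98) = ((0 - 9021) + 14878) - 98 = (-9021 + 14878) - 98 = 5857 - 98 = 5759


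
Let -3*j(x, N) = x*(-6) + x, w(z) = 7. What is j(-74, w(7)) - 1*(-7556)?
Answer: 22298/3 ≈ 7432.7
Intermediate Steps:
j(x, N) = 5*x/3 (j(x, N) = -(x*(-6) + x)/3 = -(-6*x + x)/3 = -(-5)*x/3 = 5*x/3)
j(-74, w(7)) - 1*(-7556) = (5/3)*(-74) - 1*(-7556) = -370/3 + 7556 = 22298/3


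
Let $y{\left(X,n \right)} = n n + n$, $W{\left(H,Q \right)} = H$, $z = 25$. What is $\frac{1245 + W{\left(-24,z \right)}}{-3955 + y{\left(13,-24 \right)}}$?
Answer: $- \frac{1221}{3403} \approx -0.3588$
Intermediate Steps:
$y{\left(X,n \right)} = n + n^{2}$ ($y{\left(X,n \right)} = n^{2} + n = n + n^{2}$)
$\frac{1245 + W{\left(-24,z \right)}}{-3955 + y{\left(13,-24 \right)}} = \frac{1245 - 24}{-3955 - 24 \left(1 - 24\right)} = \frac{1221}{-3955 - -552} = \frac{1221}{-3955 + 552} = \frac{1221}{-3403} = 1221 \left(- \frac{1}{3403}\right) = - \frac{1221}{3403}$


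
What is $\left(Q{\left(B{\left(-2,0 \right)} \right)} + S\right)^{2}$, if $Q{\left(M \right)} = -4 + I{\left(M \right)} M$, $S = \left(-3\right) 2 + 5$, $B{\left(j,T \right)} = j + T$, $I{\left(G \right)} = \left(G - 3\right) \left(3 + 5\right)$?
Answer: $5625$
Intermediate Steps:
$I{\left(G \right)} = -24 + 8 G$ ($I{\left(G \right)} = \left(-3 + G\right) 8 = -24 + 8 G$)
$B{\left(j,T \right)} = T + j$
$S = -1$ ($S = -6 + 5 = -1$)
$Q{\left(M \right)} = -4 + M \left(-24 + 8 M\right)$ ($Q{\left(M \right)} = -4 + \left(-24 + 8 M\right) M = -4 + M \left(-24 + 8 M\right)$)
$\left(Q{\left(B{\left(-2,0 \right)} \right)} + S\right)^{2} = \left(\left(-4 + 8 \left(0 - 2\right) \left(-3 + \left(0 - 2\right)\right)\right) - 1\right)^{2} = \left(\left(-4 + 8 \left(-2\right) \left(-3 - 2\right)\right) - 1\right)^{2} = \left(\left(-4 + 8 \left(-2\right) \left(-5\right)\right) - 1\right)^{2} = \left(\left(-4 + 80\right) - 1\right)^{2} = \left(76 - 1\right)^{2} = 75^{2} = 5625$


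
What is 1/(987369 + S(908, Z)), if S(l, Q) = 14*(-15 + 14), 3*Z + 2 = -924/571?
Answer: 1/987355 ≈ 1.0128e-6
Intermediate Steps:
Z = -2066/1713 (Z = -⅔ + (-924/571)/3 = -⅔ + (-924*1/571)/3 = -⅔ + (⅓)*(-924/571) = -⅔ - 308/571 = -2066/1713 ≈ -1.2061)
S(l, Q) = -14 (S(l, Q) = 14*(-1) = -14)
1/(987369 + S(908, Z)) = 1/(987369 - 14) = 1/987355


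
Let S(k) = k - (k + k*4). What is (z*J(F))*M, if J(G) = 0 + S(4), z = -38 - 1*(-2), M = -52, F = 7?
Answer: -29952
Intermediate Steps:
S(k) = -4*k (S(k) = k - (k + 4*k) = k - 5*k = -4*k)
z = -36 (z = -38 + 2 = -36)
J(G) = -16 (J(G) = 0 - 4*4 = 0 - 16 = -16)
(z*J(F))*M = -36*(-16)*(-52) = 576*(-52) = -29952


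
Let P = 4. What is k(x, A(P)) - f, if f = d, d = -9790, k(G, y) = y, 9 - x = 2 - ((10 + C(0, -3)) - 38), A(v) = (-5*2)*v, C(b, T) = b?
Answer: 9750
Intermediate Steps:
A(v) = -10*v
x = -21 (x = 9 - (2 - ((10 + 0) - 38)) = 9 - (2 - (10 - 38)) = 9 - (2 - 1*(-28)) = 9 - (2 + 28) = 9 - 1*30 = 9 - 30 = -21)
f = -9790
k(x, A(P)) - f = -10*4 - 1*(-9790) = -40 + 9790 = 9750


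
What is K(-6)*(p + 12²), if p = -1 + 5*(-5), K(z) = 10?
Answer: 1180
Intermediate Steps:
p = -26 (p = -1 - 25 = -26)
K(-6)*(p + 12²) = 10*(-26 + 12²) = 10*(-26 + 144) = 10*118 = 1180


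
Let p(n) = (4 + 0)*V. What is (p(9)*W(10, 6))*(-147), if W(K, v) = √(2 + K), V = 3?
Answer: -3528*√3 ≈ -6110.7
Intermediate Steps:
p(n) = 12 (p(n) = (4 + 0)*3 = 4*3 = 12)
(p(9)*W(10, 6))*(-147) = (12*√(2 + 10))*(-147) = (12*√12)*(-147) = (12*(2*√3))*(-147) = (24*√3)*(-147) = -3528*√3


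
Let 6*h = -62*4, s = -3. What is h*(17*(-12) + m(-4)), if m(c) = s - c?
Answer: 25172/3 ≈ 8390.7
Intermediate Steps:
h = -124/3 (h = (-62*4)/6 = (1/6)*(-248) = -124/3 ≈ -41.333)
m(c) = -3 - c
h*(17*(-12) + m(-4)) = -124*(17*(-12) + (-3 - 1*(-4)))/3 = -124*(-204 + (-3 + 4))/3 = -124*(-204 + 1)/3 = -124/3*(-203) = 25172/3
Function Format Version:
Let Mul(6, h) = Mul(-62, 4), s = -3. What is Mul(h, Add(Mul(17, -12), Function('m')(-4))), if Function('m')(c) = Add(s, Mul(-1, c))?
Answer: Rational(25172, 3) ≈ 8390.7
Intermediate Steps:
h = Rational(-124, 3) (h = Mul(Rational(1, 6), Mul(-62, 4)) = Mul(Rational(1, 6), -248) = Rational(-124, 3) ≈ -41.333)
Function('m')(c) = Add(-3, Mul(-1, c))
Mul(h, Add(Mul(17, -12), Function('m')(-4))) = Mul(Rational(-124, 3), Add(Mul(17, -12), Add(-3, Mul(-1, -4)))) = Mul(Rational(-124, 3), Add(-204, Add(-3, 4))) = Mul(Rational(-124, 3), Add(-204, 1)) = Mul(Rational(-124, 3), -203) = Rational(25172, 3)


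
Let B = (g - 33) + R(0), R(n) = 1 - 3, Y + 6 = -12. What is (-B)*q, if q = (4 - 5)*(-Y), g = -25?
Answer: -1080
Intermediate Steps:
Y = -18 (Y = -6 - 12 = -18)
R(n) = -2
B = -60 (B = (-25 - 33) - 2 = -58 - 2 = -60)
q = -18 (q = (4 - 5)*(-1*(-18)) = -1*18 = -18)
(-B)*q = -1*(-60)*(-18) = 60*(-18) = -1080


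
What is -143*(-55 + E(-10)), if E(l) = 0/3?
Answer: 7865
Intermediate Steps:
E(l) = 0 (E(l) = 0*(⅓) = 0)
-143*(-55 + E(-10)) = -143*(-55 + 0) = -143*(-55) = 7865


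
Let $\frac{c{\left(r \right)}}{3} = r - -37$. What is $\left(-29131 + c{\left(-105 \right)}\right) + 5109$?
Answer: $-24226$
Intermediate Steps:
$c{\left(r \right)} = 111 + 3 r$ ($c{\left(r \right)} = 3 \left(r - -37\right) = 3 \left(r + 37\right) = 3 \left(37 + r\right) = 111 + 3 r$)
$\left(-29131 + c{\left(-105 \right)}\right) + 5109 = \left(-29131 + \left(111 + 3 \left(-105\right)\right)\right) + 5109 = \left(-29131 + \left(111 - 315\right)\right) + 5109 = \left(-29131 - 204\right) + 5109 = -29335 + 5109 = -24226$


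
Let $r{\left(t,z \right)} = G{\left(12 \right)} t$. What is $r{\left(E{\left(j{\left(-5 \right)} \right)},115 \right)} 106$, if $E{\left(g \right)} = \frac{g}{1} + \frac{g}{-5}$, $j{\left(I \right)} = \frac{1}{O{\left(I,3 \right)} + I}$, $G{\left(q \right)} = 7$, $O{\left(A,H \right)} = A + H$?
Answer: $- \frac{424}{5} \approx -84.8$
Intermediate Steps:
$j{\left(I \right)} = \frac{1}{3 + 2 I}$ ($j{\left(I \right)} = \frac{1}{\left(I + 3\right) + I} = \frac{1}{\left(3 + I\right) + I} = \frac{1}{3 + 2 I}$)
$E{\left(g \right)} = \frac{4 g}{5}$ ($E{\left(g \right)} = g 1 + g \left(- \frac{1}{5}\right) = g - \frac{g}{5} = \frac{4 g}{5}$)
$r{\left(t,z \right)} = 7 t$
$r{\left(E{\left(j{\left(-5 \right)} \right)},115 \right)} 106 = 7 \frac{4}{5 \left(3 + 2 \left(-5\right)\right)} 106 = 7 \frac{4}{5 \left(3 - 10\right)} 106 = 7 \frac{4}{5 \left(-7\right)} 106 = 7 \cdot \frac{4}{5} \left(- \frac{1}{7}\right) 106 = 7 \left(- \frac{4}{35}\right) 106 = \left(- \frac{4}{5}\right) 106 = - \frac{424}{5}$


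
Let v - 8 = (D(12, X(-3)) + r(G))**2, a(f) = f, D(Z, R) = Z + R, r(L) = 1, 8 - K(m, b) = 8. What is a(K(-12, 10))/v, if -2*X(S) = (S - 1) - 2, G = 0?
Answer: 0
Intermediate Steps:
K(m, b) = 0 (K(m, b) = 8 - 1*8 = 8 - 8 = 0)
X(S) = 3/2 - S/2 (X(S) = -((S - 1) - 2)/2 = -((-1 + S) - 2)/2 = -(-3 + S)/2 = 3/2 - S/2)
D(Z, R) = R + Z
v = 264 (v = 8 + (((3/2 - 1/2*(-3)) + 12) + 1)**2 = 8 + (((3/2 + 3/2) + 12) + 1)**2 = 8 + ((3 + 12) + 1)**2 = 8 + (15 + 1)**2 = 8 + 16**2 = 8 + 256 = 264)
a(K(-12, 10))/v = 0/264 = 0*(1/264) = 0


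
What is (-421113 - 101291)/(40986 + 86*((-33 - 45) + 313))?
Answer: -130601/15299 ≈ -8.5366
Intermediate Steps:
(-421113 - 101291)/(40986 + 86*((-33 - 45) + 313)) = -522404/(40986 + 86*(-78 + 313)) = -522404/(40986 + 86*235) = -522404/(40986 + 20210) = -522404/61196 = -522404*1/61196 = -130601/15299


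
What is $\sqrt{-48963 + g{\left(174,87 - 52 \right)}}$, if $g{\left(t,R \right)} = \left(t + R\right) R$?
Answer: $4 i \sqrt{2603} \approx 204.08 i$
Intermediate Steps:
$g{\left(t,R \right)} = R \left(R + t\right)$ ($g{\left(t,R \right)} = \left(R + t\right) R = R \left(R + t\right)$)
$\sqrt{-48963 + g{\left(174,87 - 52 \right)}} = \sqrt{-48963 + \left(87 - 52\right) \left(\left(87 - 52\right) + 174\right)} = \sqrt{-48963 + 35 \left(35 + 174\right)} = \sqrt{-48963 + 35 \cdot 209} = \sqrt{-48963 + 7315} = \sqrt{-41648} = 4 i \sqrt{2603}$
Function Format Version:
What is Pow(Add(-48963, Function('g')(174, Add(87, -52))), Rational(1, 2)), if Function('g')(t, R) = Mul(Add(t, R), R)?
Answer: Mul(4, I, Pow(2603, Rational(1, 2))) ≈ Mul(204.08, I)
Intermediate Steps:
Function('g')(t, R) = Mul(R, Add(R, t)) (Function('g')(t, R) = Mul(Add(R, t), R) = Mul(R, Add(R, t)))
Pow(Add(-48963, Function('g')(174, Add(87, -52))), Rational(1, 2)) = Pow(Add(-48963, Mul(Add(87, -52), Add(Add(87, -52), 174))), Rational(1, 2)) = Pow(Add(-48963, Mul(35, Add(35, 174))), Rational(1, 2)) = Pow(Add(-48963, Mul(35, 209)), Rational(1, 2)) = Pow(Add(-48963, 7315), Rational(1, 2)) = Pow(-41648, Rational(1, 2)) = Mul(4, I, Pow(2603, Rational(1, 2)))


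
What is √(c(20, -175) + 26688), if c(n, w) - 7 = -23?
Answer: 4*√1667 ≈ 163.32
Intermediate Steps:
c(n, w) = -16 (c(n, w) = 7 - 23 = -16)
√(c(20, -175) + 26688) = √(-16 + 26688) = √26672 = 4*√1667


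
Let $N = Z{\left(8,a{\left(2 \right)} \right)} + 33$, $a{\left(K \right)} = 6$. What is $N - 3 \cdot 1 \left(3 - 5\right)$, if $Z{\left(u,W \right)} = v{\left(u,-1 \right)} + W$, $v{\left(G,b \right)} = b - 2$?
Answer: $42$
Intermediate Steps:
$v{\left(G,b \right)} = -2 + b$
$Z{\left(u,W \right)} = -3 + W$ ($Z{\left(u,W \right)} = \left(-2 - 1\right) + W = -3 + W$)
$N = 36$ ($N = \left(-3 + 6\right) + 33 = 3 + 33 = 36$)
$N - 3 \cdot 1 \left(3 - 5\right) = 36 - 3 \cdot 1 \left(3 - 5\right) = 36 - 3 \cdot 1 \left(-2\right) = 36 - -6 = 36 + 6 = 42$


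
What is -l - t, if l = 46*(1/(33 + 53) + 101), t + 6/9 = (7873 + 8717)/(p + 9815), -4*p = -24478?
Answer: -707552359/152263 ≈ -4646.9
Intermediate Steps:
p = 12239/2 (p = -1/4*(-24478) = 12239/2 ≈ 6119.5)
t = 1326/3541 (t = -2/3 + (7873 + 8717)/(12239/2 + 9815) = -2/3 + 16590/(31869/2) = -2/3 + 16590*(2/31869) = -2/3 + 11060/10623 = 1326/3541 ≈ 0.37447)
l = 199801/43 (l = 46*(1/86 + 101) = 46*(8687/86) = 199801/43 ≈ 4646.5)
-l - t = -1*199801/43 - 1*1326/3541 = -199801/43 - 1326/3541 = -707552359/152263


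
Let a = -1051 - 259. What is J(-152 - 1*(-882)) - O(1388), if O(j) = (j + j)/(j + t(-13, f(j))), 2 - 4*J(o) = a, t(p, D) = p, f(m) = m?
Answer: 448224/1375 ≈ 325.98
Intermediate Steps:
a = -1310
J(o) = 328 (J(o) = 1/2 - 1/4*(-1310) = 1/2 + 655/2 = 328)
O(j) = 2*j/(-13 + j) (O(j) = (j + j)/(j - 13) = (2*j)/(-13 + j) = 2*j/(-13 + j))
J(-152 - 1*(-882)) - O(1388) = 328 - 2*1388/(-13 + 1388) = 328 - 2*1388/1375 = 328 - 1*2776/1375 = 328 - 2776/1375 = 448224/1375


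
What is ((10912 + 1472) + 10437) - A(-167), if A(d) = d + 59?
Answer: 22929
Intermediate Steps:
A(d) = 59 + d
((10912 + 1472) + 10437) - A(-167) = ((10912 + 1472) + 10437) - (59 - 167) = (12384 + 10437) - 1*(-108) = 22821 + 108 = 22929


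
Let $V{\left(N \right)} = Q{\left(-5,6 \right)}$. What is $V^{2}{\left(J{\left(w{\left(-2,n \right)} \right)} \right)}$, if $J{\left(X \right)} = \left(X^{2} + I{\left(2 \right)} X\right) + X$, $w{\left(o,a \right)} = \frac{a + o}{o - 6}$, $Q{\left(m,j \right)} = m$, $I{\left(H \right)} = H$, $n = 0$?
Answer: $25$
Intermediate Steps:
$w{\left(o,a \right)} = \frac{a + o}{-6 + o}$ ($w{\left(o,a \right)} = \frac{a + o}{o - 6} = \frac{a + o}{-6 + o}$)
$J{\left(X \right)} = X^{2} + 3 X$ ($J{\left(X \right)} = \left(X^{2} + 2 X\right) + X = X^{2} + 3 X$)
$V{\left(N \right)} = -5$
$V^{2}{\left(J{\left(w{\left(-2,n \right)} \right)} \right)} = \left(-5\right)^{2} = 25$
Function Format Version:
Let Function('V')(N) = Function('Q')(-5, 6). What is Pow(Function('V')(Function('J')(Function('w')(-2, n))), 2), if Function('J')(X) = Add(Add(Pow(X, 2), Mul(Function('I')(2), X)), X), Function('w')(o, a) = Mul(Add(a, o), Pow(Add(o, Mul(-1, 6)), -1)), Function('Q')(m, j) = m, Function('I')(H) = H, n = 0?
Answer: 25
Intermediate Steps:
Function('w')(o, a) = Mul(Pow(Add(-6, o), -1), Add(a, o)) (Function('w')(o, a) = Mul(Add(a, o), Pow(Add(o, -6), -1)) = Mul(Add(a, o), Pow(Add(-6, o), -1)) = Mul(Pow(Add(-6, o), -1), Add(a, o)))
Function('J')(X) = Add(Pow(X, 2), Mul(3, X)) (Function('J')(X) = Add(Add(Pow(X, 2), Mul(2, X)), X) = Add(Pow(X, 2), Mul(3, X)))
Function('V')(N) = -5
Pow(Function('V')(Function('J')(Function('w')(-2, n))), 2) = Pow(-5, 2) = 25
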